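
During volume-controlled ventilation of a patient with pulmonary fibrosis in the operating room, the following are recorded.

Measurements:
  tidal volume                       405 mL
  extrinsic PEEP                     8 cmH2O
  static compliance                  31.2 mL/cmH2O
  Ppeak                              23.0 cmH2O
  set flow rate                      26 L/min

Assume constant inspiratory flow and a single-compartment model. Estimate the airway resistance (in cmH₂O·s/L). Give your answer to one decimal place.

4.7

Flow: 26 L/min ÷ 60 = 0.4333 L/s.
Equation of motion (constant flow): PIP = Vt/C + R·V̇ + PEEP.
R·V̇ = PIP − Vt/C − PEEP = 23.0 − 405/31.2 − 8 = 23.0 − 12.981 − 8 = 2.019 cmH2O.
R = 2.019 / 0.4333 = 4.66 cmH2O·s/L.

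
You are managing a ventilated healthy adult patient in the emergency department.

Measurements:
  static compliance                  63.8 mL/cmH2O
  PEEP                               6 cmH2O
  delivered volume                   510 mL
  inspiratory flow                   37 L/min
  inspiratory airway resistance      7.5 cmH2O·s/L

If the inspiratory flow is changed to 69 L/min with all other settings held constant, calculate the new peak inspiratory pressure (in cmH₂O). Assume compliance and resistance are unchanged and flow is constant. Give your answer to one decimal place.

22.6

Flow: 37 L/min ÷ 60 = 0.6167 L/s.
New flow: 69 L/min ÷ 60 = 1.15 L/s.
PIP = Vt/C + R·V̇ + PEEP (constant-flow equation of motion).
Only the resistive term changes: ΔPIP = R × ΔV̇ = 7.5 × (1.15 − 0.6167) = 7.5 × 0.5333 = 4.0 cmH2O.
Original PIP = 510/63.8 + 7.5×0.6167 + 6 = 18.619 cmH2O; new PIP = 18.619 + (4.0) = 22.619 cmH2O.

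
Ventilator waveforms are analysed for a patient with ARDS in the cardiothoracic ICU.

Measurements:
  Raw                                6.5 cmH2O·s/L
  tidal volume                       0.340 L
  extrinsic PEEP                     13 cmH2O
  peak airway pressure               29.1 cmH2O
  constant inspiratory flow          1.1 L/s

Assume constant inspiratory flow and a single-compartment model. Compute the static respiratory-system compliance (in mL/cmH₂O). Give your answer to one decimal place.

38.0

Equation of motion (constant flow): PIP = Vt/C + R·V̇ + PEEP.
Vt/C = PIP − R·V̇ − PEEP = 29.1 − 6.5×1.1 − 13 = 29.1 − 7.15 − 13 = 8.95 cmH2O.
C = Vt / 8.95 = 340 / 8.95 = 37.989 mL/cmH2O.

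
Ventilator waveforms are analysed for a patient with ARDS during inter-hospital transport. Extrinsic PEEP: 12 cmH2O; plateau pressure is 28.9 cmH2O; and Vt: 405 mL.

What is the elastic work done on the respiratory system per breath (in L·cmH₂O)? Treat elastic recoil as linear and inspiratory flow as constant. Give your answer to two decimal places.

Elastic work ≈ ½ × (Pplat − PEEP) × Vt = 0.5 × (28.9 − 12) × 0.405 L = 0.5 × 16.9 × 0.405 = 3.422 L·cmH2O.

3.42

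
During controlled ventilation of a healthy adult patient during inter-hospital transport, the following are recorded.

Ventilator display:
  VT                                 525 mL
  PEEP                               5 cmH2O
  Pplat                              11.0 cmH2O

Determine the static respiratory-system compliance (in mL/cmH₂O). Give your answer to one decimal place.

87.5

Cstat = Vt / (Pplat − PEEP) = 525 / (11.0 − 5) = 525 / 6.0 = 87.5 mL/cmH2O.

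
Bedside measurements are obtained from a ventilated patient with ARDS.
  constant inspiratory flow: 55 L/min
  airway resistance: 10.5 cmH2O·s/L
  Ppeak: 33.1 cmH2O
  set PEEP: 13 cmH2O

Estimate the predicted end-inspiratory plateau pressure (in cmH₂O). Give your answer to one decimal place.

23.5

Flow: 55 L/min ÷ 60 = 0.9167 L/s.
Pplat = PIP − Raw × flow = 33.1 − 10.5 × 0.9167 = 33.1 − 9.625 = 23.475 cmH2O.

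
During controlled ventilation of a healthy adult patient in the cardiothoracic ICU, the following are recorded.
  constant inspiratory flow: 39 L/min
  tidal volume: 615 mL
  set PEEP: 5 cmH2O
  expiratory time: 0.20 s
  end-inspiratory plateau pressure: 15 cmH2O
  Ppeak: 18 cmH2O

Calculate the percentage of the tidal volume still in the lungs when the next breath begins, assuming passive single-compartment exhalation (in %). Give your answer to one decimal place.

49.4

Flow: 39 L/min ÷ 60 = 0.65 L/s.
R = (PIP − Pplat)/V̇ = (18 − 15) / 0.65 = 3.0/0.65 = 4.615 cmH2O·s/L.
C = Vt/(Pplat − PEEP) = 615.0 / (15 − 5) = 615.0/10.0 = 61.5 mL/cmH2O.
τ = R × C = 4.615 × 0.0615 L/cmH2O = 0.2838 s.
Fraction remaining at end-expiration = e^(−Te/τ) = e^(−0.20/0.2838) = 0.4942 → 49.42%.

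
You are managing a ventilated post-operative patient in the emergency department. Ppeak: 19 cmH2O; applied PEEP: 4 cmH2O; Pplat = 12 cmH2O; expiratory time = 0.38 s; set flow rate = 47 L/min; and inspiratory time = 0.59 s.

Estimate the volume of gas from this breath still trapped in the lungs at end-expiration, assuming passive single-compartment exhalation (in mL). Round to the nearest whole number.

221

Flow: 47 L/min ÷ 60 = 0.7833 L/s.
Vt = flow × Ti = 0.7833 L/s × 0.59 s × 1000 mL/L = 462.15 mL.
R = (PIP − Pplat)/V̇ = (19 − 12) / 0.7833 = 7.0/0.7833 = 8.937 cmH2O·s/L.
C = Vt/(Pplat − PEEP) = 462.15 / (12 − 4) = 462.15/8.0 = 57.769 mL/cmH2O.
τ = R × C = 8.937 × 0.05777 L/cmH2O = 0.5163 s.
Fraction remaining = e^(−Te/τ) = e^(−0.38/0.5163) = 0.479.
Trapped volume = 462.15 × 0.479 = 221.37 mL.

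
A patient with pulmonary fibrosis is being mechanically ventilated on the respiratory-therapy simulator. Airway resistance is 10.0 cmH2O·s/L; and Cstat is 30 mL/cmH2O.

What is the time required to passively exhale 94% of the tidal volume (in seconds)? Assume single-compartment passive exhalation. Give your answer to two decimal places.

τ = R × C = 10.0 × 30 mL/cmH2O = 10.0 × 0.030 L/cmH2O = 0.3 s.
Exhaled fraction f = 1 − e^(−t/τ) → t = −τ·ln(1 − f) = −0.3·ln(0.06) = 0.844 s.

0.84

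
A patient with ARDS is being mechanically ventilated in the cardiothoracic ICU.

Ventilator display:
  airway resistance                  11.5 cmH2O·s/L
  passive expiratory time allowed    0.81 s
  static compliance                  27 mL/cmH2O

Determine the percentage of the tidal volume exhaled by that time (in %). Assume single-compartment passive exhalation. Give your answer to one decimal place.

92.6

τ = R × C = 11.5 × 27 mL/cmH2O = 11.5 × 0.027 L/cmH2O = 0.3105 s.
Passive exhalation: V(t)/V₀ = e^(−t/τ) = e^(−0.81/0.3105) = 0.07363.
Fraction exhaled = 1 − 0.07363 = 0.9264 → 92.64%.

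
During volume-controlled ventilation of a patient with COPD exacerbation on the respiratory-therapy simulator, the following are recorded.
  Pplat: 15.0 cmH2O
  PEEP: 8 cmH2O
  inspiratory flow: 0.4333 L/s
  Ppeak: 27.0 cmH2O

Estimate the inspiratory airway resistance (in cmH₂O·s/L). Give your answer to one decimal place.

Raw = (PIP − Pplat) / flow = (27.0 − 15.0) / 0.4333 = 12.0 / 0.4333 = 27.694 cmH2O·s/L.

27.7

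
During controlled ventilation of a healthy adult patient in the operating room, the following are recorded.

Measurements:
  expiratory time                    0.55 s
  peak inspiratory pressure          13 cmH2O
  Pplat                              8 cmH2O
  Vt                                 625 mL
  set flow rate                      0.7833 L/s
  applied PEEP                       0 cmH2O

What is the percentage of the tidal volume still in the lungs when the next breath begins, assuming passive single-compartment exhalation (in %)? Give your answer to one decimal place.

R = (PIP − Pplat)/V̇ = (13 − 8) / 0.7833 = 5.0/0.7833 = 6.383 cmH2O·s/L.
C = Vt/(Pplat − PEEP) = 625.0 / (8 − 0) = 625.0/8.0 = 78.125 mL/cmH2O.
τ = R × C = 6.383 × 0.07813 L/cmH2O = 0.4987 s.
Fraction remaining at end-expiration = e^(−Te/τ) = e^(−0.55/0.4987) = 0.3319 → 33.19%.

33.2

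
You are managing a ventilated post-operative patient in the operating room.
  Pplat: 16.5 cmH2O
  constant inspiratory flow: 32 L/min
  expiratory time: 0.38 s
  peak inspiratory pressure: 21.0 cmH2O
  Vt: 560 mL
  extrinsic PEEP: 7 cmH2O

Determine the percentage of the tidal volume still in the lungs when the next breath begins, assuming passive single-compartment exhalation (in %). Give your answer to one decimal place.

46.6

Flow: 32 L/min ÷ 60 = 0.5333 L/s.
R = (PIP − Pplat)/V̇ = (21.0 − 16.5) / 0.5333 = 4.5/0.5333 = 8.438 cmH2O·s/L.
C = Vt/(Pplat − PEEP) = 560.0 / (16.5 − 7) = 560.0/9.5 = 58.947 mL/cmH2O.
τ = R × C = 8.438 × 0.05895 L/cmH2O = 0.4974 s.
Fraction remaining at end-expiration = e^(−Te/τ) = e^(−0.38/0.4974) = 0.4658 → 46.58%.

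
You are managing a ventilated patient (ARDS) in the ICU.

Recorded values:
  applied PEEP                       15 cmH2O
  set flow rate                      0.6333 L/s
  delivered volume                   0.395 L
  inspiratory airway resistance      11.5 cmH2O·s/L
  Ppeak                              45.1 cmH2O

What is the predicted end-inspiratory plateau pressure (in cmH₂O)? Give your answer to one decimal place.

37.8

Pplat = PIP − Raw × flow = 45.1 − 11.5 × 0.6333 = 45.1 − 7.283 = 37.817 cmH2O.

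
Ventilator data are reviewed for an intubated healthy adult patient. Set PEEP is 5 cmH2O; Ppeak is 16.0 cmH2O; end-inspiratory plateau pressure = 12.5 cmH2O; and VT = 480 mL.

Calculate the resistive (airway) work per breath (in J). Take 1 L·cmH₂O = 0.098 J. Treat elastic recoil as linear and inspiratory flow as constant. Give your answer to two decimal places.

With constant inspiratory flow the resistive pressure is constant at PIP − Pplat = 16.0 − 12.5 = 3.5 cmH2O, so resistive work = 3.5 × 0.480 = 1.68 L·cmH2O.
× 0.098 J/(L·cmH2O) → 0.1646 J.

0.16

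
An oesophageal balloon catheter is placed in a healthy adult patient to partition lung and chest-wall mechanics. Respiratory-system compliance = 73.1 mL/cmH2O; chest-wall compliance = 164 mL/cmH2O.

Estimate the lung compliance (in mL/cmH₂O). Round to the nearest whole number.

132

1/CL = 1/Crs − 1/Ccw.
1/CL = 1/73.1 − 1/164 = 0.007582.
CL = 131.89 mL/cmH2O.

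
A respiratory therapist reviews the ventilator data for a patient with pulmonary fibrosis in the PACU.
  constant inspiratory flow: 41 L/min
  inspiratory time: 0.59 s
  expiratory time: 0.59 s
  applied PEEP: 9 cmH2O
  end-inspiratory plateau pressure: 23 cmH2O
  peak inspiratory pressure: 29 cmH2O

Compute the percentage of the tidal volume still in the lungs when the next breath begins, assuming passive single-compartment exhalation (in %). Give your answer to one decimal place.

9.7

Flow: 41 L/min ÷ 60 = 0.6833 L/s.
Vt = flow × Ti = 0.6833 L/s × 0.59 s × 1000 mL/L = 403.15 mL.
R = (PIP − Pplat)/V̇ = (29 − 23) / 0.6833 = 6.0/0.6833 = 8.781 cmH2O·s/L.
C = Vt/(Pplat − PEEP) = 403.15 / (23 − 9) = 403.15/14.0 = 28.796 mL/cmH2O.
τ = R × C = 8.781 × 0.0288 L/cmH2O = 0.2529 s.
Fraction remaining at end-expiration = e^(−Te/τ) = e^(−0.59/0.2529) = 0.09701 → 9.701%.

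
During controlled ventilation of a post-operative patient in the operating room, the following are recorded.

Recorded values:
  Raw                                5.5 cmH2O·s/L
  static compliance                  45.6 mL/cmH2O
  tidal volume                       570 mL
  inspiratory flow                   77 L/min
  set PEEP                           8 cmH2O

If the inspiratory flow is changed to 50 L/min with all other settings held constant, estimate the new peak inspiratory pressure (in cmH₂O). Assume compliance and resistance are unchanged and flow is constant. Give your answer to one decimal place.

Flow: 77 L/min ÷ 60 = 1.2833 L/s.
New flow: 50 L/min ÷ 60 = 0.8333 L/s.
PIP = Vt/C + R·V̇ + PEEP (constant-flow equation of motion).
Only the resistive term changes: ΔPIP = R × ΔV̇ = 5.5 × (0.8333 − 1.2833) = 5.5 × -0.45 = -2.475 cmH2O.
Original PIP = 570/45.6 + 5.5×1.2833 + 8 = 27.558 cmH2O; new PIP = 27.558 + (-2.475) = 25.083 cmH2O.

25.1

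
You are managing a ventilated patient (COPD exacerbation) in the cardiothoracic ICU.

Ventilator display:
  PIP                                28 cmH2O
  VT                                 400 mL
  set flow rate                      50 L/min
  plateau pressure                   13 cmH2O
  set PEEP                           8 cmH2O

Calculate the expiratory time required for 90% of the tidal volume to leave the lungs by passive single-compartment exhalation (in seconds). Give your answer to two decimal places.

Flow: 50 L/min ÷ 60 = 0.8333 L/s.
R = (PIP − Pplat)/V̇ = (28 − 13) / 0.8333 = 15.0/0.8333 = 18.001 cmH2O·s/L.
C = Vt/(Pplat − PEEP) = 400.0 / (13 − 8) = 400.0/5.0 = 80.0 mL/cmH2O.
τ = R × C = 18.001 × 0.08 L/cmH2O = 1.44 s.
t = −τ·ln(1 − 0.90) = −1.44·ln(0.1) = 3.316 s.

3.32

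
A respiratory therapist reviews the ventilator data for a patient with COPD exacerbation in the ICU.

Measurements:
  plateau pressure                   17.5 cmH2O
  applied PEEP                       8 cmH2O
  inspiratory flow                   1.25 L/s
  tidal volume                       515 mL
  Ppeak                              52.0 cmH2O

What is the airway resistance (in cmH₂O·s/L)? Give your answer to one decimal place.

27.6

Raw = (PIP − Pplat) / flow = (52.0 − 17.5) / 1.25 = 34.5 / 1.25 = 27.6 cmH2O·s/L.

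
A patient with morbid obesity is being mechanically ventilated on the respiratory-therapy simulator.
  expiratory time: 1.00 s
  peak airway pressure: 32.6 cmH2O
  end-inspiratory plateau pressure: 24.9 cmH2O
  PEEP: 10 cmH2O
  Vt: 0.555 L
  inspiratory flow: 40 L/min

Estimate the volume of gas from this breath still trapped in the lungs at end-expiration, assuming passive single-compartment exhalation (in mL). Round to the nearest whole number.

Flow: 40 L/min ÷ 60 = 0.6667 L/s.
R = (PIP − Pplat)/V̇ = (32.6 − 24.9) / 0.6667 = 7.7/0.6667 = 11.549 cmH2O·s/L.
C = Vt/(Pplat − PEEP) = 555.0 / (24.9 − 10) = 555.0/14.9 = 37.248 mL/cmH2O.
τ = R × C = 11.549 × 0.03725 L/cmH2O = 0.4302 s.
Fraction remaining = e^(−Te/τ) = e^(−1.00/0.4302) = 0.09783.
Trapped volume = 555.0 × 0.09783 = 54.296 mL.

54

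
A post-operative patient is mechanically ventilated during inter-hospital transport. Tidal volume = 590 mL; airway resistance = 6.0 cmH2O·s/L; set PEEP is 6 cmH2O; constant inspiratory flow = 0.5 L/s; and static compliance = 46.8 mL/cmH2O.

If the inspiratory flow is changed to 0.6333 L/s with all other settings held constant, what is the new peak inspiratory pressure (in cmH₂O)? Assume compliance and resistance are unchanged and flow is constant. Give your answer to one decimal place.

22.4

PIP = Vt/C + R·V̇ + PEEP (constant-flow equation of motion).
Only the resistive term changes: ΔPIP = R × ΔV̇ = 6.0 × (0.6333 − 0.5) = 6.0 × 0.1333 = 0.7998 cmH2O.
Original PIP = 590/46.8 + 6.0×0.5 + 6 = 21.607 cmH2O; new PIP = 21.607 + (0.7998) = 22.407 cmH2O.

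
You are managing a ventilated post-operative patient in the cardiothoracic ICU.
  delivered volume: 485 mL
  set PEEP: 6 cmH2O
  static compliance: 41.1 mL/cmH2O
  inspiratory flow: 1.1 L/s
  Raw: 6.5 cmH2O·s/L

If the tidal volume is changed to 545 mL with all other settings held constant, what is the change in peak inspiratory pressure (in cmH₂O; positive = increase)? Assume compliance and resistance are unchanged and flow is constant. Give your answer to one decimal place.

1.5

PIP = Vt/C + R·V̇ + PEEP (constant-flow equation of motion).
Only the elastic term changes: ΔPIP = ΔVt / C = (545 − 485) / 41.1 = 1.46 cmH2O.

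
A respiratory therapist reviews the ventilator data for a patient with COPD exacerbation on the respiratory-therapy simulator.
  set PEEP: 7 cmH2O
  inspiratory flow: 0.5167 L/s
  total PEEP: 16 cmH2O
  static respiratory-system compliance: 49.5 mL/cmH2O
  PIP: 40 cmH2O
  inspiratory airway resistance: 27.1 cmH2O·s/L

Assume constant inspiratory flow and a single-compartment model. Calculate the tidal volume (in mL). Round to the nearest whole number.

495

Total PEEP = 16 cmH2O (set 7 + intrinsic 9); this is the baseline alveolar pressure.
Equation of motion (constant flow): PIP = Vt/C + R·V̇ + PEEP.
Vt/C = PIP − R·V̇ − PEEP = 40 − 14.003 − 16 = 9.997 cmH2O.
Vt = C × 9.997 = 49.5 × 9.997 = 494.85 mL.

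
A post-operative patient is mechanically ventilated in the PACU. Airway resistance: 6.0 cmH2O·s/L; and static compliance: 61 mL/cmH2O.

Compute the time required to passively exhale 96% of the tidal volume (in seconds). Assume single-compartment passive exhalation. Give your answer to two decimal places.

1.18

τ = R × C = 6.0 × 61 mL/cmH2O = 6.0 × 0.061 L/cmH2O = 0.366 s.
Exhaled fraction f = 1 − e^(−t/τ) → t = −τ·ln(1 − f) = −0.366·ln(0.04) = 1.178 s.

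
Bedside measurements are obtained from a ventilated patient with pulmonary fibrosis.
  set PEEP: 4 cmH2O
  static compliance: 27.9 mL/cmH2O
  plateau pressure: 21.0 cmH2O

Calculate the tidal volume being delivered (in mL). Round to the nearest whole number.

474

Vt = Cstat × (Pplat − PEEP) = 27.9 × (21.0 − 4) = 27.9 × 17.0 = 474.3 mL.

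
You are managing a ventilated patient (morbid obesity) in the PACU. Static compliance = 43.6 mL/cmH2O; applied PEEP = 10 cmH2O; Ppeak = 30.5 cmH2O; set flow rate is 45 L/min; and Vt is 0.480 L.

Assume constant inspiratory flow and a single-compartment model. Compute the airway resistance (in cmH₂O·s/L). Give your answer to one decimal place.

Flow: 45 L/min ÷ 60 = 0.75 L/s.
Equation of motion (constant flow): PIP = Vt/C + R·V̇ + PEEP.
R·V̇ = PIP − Vt/C − PEEP = 30.5 − 480/43.6 − 10 = 30.5 − 11.009 − 10 = 9.491 cmH2O.
R = 9.491 / 0.75 = 12.655 cmH2O·s/L.

12.7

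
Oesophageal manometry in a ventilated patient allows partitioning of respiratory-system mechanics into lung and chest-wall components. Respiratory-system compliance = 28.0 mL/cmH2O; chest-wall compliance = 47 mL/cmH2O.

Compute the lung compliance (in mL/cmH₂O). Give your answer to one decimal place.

1/CL = 1/Crs − 1/Ccw.
1/CL = 1/28.0 − 1/47 = 0.01444.
CL = 69.252 mL/cmH2O.

69.3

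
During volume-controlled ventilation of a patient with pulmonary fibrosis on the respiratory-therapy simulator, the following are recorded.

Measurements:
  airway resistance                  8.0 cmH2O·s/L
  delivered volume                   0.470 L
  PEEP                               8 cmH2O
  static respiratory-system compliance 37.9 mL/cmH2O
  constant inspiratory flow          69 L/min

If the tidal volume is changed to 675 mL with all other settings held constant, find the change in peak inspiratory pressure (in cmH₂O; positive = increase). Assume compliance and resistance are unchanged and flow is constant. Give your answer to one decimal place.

5.4

PIP = Vt/C + R·V̇ + PEEP (constant-flow equation of motion).
Only the elastic term changes: ΔPIP = ΔVt / C = (675 − 470) / 37.9 = 5.409 cmH2O.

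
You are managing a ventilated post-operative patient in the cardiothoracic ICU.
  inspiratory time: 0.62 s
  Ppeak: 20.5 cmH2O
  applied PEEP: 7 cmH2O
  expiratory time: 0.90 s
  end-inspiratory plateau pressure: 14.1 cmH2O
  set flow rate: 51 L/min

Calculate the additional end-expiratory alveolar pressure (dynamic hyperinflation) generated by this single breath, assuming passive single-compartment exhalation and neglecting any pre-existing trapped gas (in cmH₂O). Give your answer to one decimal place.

Flow: 51 L/min ÷ 60 = 0.85 L/s.
Vt = flow × Ti = 0.85 L/s × 0.62 s × 1000 mL/L = 527.0 mL.
R = (PIP − Pplat)/V̇ = (20.5 − 14.1) / 0.85 = 6.4/0.85 = 7.529 cmH2O·s/L.
C = Vt/(Pplat − PEEP) = 527.0 / (14.1 − 7) = 527.0/7.1 = 74.225 mL/cmH2O.
τ = R × C = 7.529 × 0.07423 L/cmH2O = 0.5589 s.
Fraction remaining = e^(−Te/τ) = e^(−0.90/0.5589) = 0.1998; trapped volume = 527.0 × 0.1998 = 105.29 mL.
Additional alveolar pressure from trapping ≈ V_trapped / C = 105.29 / 74.225 = 1.419 cmH2O.

1.4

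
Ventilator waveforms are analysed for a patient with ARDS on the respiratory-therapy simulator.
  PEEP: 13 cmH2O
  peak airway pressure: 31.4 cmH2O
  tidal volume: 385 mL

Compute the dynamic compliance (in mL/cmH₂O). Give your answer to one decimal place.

Dynamic compliance = Vt / (PIP − PEEP) = 385 / (31.4 − 13) = 385 / 18.4 = 20.924 mL/cmH2O.

20.9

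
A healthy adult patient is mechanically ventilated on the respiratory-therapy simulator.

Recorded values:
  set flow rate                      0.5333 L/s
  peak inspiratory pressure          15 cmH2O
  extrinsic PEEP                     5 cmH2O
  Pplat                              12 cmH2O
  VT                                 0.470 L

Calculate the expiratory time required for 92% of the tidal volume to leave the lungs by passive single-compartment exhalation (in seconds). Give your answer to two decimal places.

R = (PIP − Pplat)/V̇ = (15 − 12) / 0.5333 = 3.0/0.5333 = 5.625 cmH2O·s/L.
C = Vt/(Pplat − PEEP) = 470.0 / (12 − 5) = 470.0/7.0 = 67.143 mL/cmH2O.
τ = R × C = 5.625 × 0.06714 L/cmH2O = 0.3777 s.
t = −τ·ln(1 − 0.92) = −0.3777·ln(0.08) = 0.954 s.

0.95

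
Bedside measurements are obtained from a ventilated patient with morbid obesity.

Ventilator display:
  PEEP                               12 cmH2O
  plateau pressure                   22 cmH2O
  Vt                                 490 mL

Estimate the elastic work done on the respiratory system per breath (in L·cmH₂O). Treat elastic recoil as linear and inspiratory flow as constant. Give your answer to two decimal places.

2.45

Elastic work ≈ ½ × (Pplat − PEEP) × Vt = 0.5 × (22 − 12) × 0.490 L = 0.5 × 10.0 × 0.490 = 2.45 L·cmH2O.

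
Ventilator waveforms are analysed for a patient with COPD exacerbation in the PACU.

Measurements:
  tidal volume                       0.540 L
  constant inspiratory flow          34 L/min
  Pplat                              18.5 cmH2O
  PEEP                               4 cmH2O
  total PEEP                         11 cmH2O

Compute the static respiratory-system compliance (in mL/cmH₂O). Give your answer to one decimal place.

72.0

End-expiratory occlusion gives total PEEP = 11 cmH2O (intrinsic PEEP = 11 − 4 = 7). Use total PEEP for the elastic gradient.
Cstat = Vt / (Pplat − PEEPtotal) = 540 / (18.5 − 11) = 540 / 7.5 = 72.0 mL/cmH2O.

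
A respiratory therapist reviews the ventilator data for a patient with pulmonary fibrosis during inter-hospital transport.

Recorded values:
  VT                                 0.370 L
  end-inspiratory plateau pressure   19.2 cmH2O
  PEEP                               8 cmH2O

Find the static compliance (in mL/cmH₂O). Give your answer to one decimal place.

Cstat = Vt / (Pplat − PEEP) = 370 / (19.2 − 8) = 370 / 11.2 = 33.036 mL/cmH2O.

33.0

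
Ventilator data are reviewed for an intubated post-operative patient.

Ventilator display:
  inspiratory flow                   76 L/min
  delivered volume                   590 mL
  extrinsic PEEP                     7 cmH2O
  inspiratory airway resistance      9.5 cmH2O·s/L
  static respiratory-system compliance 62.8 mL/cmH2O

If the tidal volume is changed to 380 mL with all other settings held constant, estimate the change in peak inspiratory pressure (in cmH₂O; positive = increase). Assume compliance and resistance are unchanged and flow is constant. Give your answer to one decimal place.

PIP = Vt/C + R·V̇ + PEEP (constant-flow equation of motion).
Only the elastic term changes: ΔPIP = ΔVt / C = (380 − 590) / 62.8 = -3.344 cmH2O.

-3.3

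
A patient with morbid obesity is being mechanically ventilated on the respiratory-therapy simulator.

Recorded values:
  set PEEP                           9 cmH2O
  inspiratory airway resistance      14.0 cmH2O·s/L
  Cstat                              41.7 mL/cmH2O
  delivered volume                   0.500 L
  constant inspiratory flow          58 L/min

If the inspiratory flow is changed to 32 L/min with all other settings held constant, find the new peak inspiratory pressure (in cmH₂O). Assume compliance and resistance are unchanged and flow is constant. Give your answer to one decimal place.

28.5

Flow: 58 L/min ÷ 60 = 0.9667 L/s.
New flow: 32 L/min ÷ 60 = 0.5333 L/s.
PIP = Vt/C + R·V̇ + PEEP (constant-flow equation of motion).
Only the resistive term changes: ΔPIP = R × ΔV̇ = 14.0 × (0.5333 − 0.9667) = 14.0 × -0.4334 = -6.068 cmH2O.
Original PIP = 500/41.7 + 14.0×0.9667 + 9 = 34.524 cmH2O; new PIP = 34.524 + (-6.068) = 28.456 cmH2O.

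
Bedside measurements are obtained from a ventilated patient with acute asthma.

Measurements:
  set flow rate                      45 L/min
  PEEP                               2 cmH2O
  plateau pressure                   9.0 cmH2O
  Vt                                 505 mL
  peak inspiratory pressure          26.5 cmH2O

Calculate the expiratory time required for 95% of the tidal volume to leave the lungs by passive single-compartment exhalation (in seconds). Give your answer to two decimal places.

Flow: 45 L/min ÷ 60 = 0.75 L/s.
R = (PIP − Pplat)/V̇ = (26.5 − 9.0) / 0.75 = 17.5/0.75 = 23.333 cmH2O·s/L.
C = Vt/(Pplat − PEEP) = 505.0 / (9.0 − 2) = 505.0/7.0 = 72.143 mL/cmH2O.
τ = R × C = 23.333 × 0.07214 L/cmH2O = 1.683 s.
t = −τ·ln(1 − 0.95) = −1.683·ln(0.05) = 5.042 s.

5.04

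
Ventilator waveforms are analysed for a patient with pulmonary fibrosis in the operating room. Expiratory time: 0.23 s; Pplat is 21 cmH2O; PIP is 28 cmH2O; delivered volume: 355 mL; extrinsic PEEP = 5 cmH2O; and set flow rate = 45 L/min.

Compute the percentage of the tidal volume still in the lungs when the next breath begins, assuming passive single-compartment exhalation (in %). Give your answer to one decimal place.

32.9

Flow: 45 L/min ÷ 60 = 0.75 L/s.
R = (PIP − Pplat)/V̇ = (28 − 21) / 0.75 = 7.0/0.75 = 9.333 cmH2O·s/L.
C = Vt/(Pplat − PEEP) = 355.0 / (21 − 5) = 355.0/16.0 = 22.188 mL/cmH2O.
τ = R × C = 9.333 × 0.02219 L/cmH2O = 0.2071 s.
Fraction remaining at end-expiration = e^(−Te/τ) = e^(−0.23/0.2071) = 0.3294 → 32.94%.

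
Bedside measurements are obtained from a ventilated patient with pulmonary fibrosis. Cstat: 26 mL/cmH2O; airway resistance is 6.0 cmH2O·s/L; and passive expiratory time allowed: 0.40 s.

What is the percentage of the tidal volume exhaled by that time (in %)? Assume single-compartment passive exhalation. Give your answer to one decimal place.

τ = R × C = 6.0 × 26 mL/cmH2O = 6.0 × 0.026 L/cmH2O = 0.156 s.
Passive exhalation: V(t)/V₀ = e^(−t/τ) = e^(−0.40/0.156) = 0.07699.
Fraction exhaled = 1 − 0.07699 = 0.923 → 92.3%.

92.3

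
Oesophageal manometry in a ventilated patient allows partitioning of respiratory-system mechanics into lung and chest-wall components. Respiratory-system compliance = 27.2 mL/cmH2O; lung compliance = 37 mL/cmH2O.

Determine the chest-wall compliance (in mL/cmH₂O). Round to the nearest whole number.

103

1/Ccw = 1/Crs − 1/CL.
1/Ccw = 1/27.2 − 1/37 = 0.009738.
Ccw = 102.69 mL/cmH2O.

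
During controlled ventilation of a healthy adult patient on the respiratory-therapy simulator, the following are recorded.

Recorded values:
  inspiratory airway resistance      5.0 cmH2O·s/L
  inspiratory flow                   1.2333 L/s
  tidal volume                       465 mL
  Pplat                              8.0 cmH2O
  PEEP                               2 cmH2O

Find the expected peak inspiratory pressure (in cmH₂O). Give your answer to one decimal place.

14.2

PIP = Pplat + Raw × flow = 8.0 + 5.0 × 1.2333 = 8.0 + 6.167 = 14.167 cmH2O.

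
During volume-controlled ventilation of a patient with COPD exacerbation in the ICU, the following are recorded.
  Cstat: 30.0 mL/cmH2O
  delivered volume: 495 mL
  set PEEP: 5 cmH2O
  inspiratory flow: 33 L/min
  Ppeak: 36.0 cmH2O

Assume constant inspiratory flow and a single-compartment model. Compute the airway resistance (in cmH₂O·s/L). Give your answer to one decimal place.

Flow: 33 L/min ÷ 60 = 0.55 L/s.
Equation of motion (constant flow): PIP = Vt/C + R·V̇ + PEEP.
R·V̇ = PIP − Vt/C − PEEP = 36.0 − 495/30.0 − 5 = 36.0 − 16.5 − 5 = 14.5 cmH2O.
R = 14.5 / 0.55 = 26.364 cmH2O·s/L.

26.4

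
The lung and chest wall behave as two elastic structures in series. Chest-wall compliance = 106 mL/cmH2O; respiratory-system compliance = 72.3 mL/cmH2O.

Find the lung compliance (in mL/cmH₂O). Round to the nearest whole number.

227

1/CL = 1/Crs − 1/Ccw.
1/CL = 1/72.3 − 1/106 = 0.004397.
CL = 227.43 mL/cmH2O.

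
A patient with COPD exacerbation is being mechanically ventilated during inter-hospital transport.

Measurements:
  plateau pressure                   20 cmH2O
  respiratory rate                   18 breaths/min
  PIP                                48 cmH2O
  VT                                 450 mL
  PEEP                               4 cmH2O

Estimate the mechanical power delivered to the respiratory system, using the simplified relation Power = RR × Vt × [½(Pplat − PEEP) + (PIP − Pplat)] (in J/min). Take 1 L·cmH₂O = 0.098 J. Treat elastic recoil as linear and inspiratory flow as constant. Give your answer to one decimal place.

28.6

Per-breath work = Vt × [½(Pplat−PEEP) + (PIP−Pplat)] = 0.450 × [0.5×16.0 + 28.0] = 0.450 × 36.0 = 16.2 L·cmH2O.
Power = 18 × 16.2 = 291.6 L·cmH2O/min.
× 0.098 J/(L·cmH2O) → 28.577 J/min.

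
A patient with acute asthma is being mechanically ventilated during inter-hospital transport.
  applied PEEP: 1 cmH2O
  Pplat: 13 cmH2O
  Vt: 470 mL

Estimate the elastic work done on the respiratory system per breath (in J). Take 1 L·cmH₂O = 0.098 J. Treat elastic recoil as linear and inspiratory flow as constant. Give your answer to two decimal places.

0.28

Elastic work ≈ ½ × (Pplat − PEEP) × Vt = 0.5 × (13 − 1) × 0.470 L = 0.5 × 12.0 × 0.470 = 2.82 L·cmH2O.
× 0.098 J/(L·cmH2O) → 0.2764 J.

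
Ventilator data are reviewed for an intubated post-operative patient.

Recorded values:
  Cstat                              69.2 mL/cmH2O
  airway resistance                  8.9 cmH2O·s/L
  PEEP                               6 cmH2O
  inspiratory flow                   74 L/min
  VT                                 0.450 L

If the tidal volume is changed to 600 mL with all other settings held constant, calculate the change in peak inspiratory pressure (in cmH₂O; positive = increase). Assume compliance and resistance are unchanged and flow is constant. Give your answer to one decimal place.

2.2

PIP = Vt/C + R·V̇ + PEEP (constant-flow equation of motion).
Only the elastic term changes: ΔPIP = ΔVt / C = (600 − 450) / 69.2 = 2.168 cmH2O.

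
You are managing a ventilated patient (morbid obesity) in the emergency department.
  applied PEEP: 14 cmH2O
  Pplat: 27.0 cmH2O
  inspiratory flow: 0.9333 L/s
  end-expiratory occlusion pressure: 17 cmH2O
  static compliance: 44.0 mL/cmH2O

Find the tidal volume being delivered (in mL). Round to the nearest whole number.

440

End-expiratory occlusion gives total PEEP = 17 cmH2O (intrinsic PEEP = 17 − 14 = 3). Use total PEEP for the elastic gradient.
Vt = Cstat × (Pplat − PEEPtotal) = 44.0 × (27.0 − 17) = 44.0 × 10.0 = 440.0 mL.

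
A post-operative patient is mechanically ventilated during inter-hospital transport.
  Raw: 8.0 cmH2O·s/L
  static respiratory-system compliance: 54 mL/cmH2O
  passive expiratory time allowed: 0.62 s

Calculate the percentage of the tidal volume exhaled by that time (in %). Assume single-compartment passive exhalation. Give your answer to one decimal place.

76.2

τ = R × C = 8.0 × 54 mL/cmH2O = 8.0 × 0.054 L/cmH2O = 0.432 s.
Passive exhalation: V(t)/V₀ = e^(−t/τ) = e^(−0.62/0.432) = 0.2381.
Fraction exhaled = 1 − 0.2381 = 0.7619 → 76.19%.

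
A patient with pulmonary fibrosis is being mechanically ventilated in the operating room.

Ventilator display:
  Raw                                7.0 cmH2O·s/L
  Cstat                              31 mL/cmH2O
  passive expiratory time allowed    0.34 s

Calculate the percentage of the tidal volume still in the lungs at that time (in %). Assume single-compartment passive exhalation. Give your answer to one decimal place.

τ = R × C = 7.0 × 31 mL/cmH2O = 7.0 × 0.031 L/cmH2O = 0.217 s.
Passive exhalation: V(t)/V₀ = e^(−t/τ) = e^(−0.34/0.217) = 0.2087.
Fraction remaining = 0.2087 → 20.87%.

20.9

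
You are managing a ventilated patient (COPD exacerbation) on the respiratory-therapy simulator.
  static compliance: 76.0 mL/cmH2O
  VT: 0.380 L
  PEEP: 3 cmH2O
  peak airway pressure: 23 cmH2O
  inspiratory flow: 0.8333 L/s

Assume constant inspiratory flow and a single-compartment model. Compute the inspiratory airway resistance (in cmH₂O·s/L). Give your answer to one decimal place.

18.0

Equation of motion (constant flow): PIP = Vt/C + R·V̇ + PEEP.
R·V̇ = PIP − Vt/C − PEEP = 23 − 380/76.0 − 3 = 23 − 5.0 − 3 = 15.0 cmH2O.
R = 15.0 / 0.8333 = 18.001 cmH2O·s/L.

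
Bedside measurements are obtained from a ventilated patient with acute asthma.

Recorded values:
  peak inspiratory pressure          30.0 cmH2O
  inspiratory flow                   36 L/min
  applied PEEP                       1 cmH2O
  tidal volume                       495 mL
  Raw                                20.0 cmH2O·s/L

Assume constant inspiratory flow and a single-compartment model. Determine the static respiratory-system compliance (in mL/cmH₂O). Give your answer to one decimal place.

Flow: 36 L/min ÷ 60 = 0.6 L/s.
Equation of motion (constant flow): PIP = Vt/C + R·V̇ + PEEP.
Vt/C = PIP − R·V̇ − PEEP = 30.0 − 20.0×0.6 − 1 = 30.0 − 12.0 − 1 = 17.0 cmH2O.
C = Vt / 17.0 = 495 / 17.0 = 29.118 mL/cmH2O.

29.1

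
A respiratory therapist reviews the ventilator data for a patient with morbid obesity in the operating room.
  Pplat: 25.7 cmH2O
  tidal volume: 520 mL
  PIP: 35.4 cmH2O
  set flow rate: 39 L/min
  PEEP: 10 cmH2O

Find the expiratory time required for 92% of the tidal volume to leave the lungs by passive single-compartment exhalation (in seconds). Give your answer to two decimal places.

Flow: 39 L/min ÷ 60 = 0.65 L/s.
R = (PIP − Pplat)/V̇ = (35.4 − 25.7) / 0.65 = 9.7/0.65 = 14.923 cmH2O·s/L.
C = Vt/(Pplat − PEEP) = 520.0 / (25.7 − 10) = 520.0/15.7 = 33.121 mL/cmH2O.
τ = R × C = 14.923 × 0.03312 L/cmH2O = 0.4942 s.
t = −τ·ln(1 − 0.92) = −0.4942·ln(0.08) = 1.248 s.

1.25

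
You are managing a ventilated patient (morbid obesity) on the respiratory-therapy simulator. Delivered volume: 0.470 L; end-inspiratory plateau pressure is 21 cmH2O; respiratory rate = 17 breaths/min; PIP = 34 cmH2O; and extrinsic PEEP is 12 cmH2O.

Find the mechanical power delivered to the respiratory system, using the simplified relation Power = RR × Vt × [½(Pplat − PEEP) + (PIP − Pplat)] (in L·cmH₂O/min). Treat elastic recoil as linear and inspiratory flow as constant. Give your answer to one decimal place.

139.8

Per-breath work = Vt × [½(Pplat−PEEP) + (PIP−Pplat)] = 0.470 × [0.5×9.0 + 13.0] = 0.470 × 17.5 = 8.225 L·cmH2O.
Power = 17 × 8.225 = 139.83 L·cmH2O/min.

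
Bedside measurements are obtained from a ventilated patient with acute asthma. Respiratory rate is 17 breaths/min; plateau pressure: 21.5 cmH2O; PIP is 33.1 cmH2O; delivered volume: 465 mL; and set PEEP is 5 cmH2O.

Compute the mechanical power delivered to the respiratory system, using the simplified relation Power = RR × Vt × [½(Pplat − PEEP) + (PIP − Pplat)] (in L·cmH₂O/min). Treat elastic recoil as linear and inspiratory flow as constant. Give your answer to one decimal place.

Per-breath work = Vt × [½(Pplat−PEEP) + (PIP−Pplat)] = 0.465 × [0.5×16.5 + 11.6] = 0.465 × 19.85 = 9.23 L·cmH2O.
Power = 17 × 9.23 = 156.91 L·cmH2O/min.

156.9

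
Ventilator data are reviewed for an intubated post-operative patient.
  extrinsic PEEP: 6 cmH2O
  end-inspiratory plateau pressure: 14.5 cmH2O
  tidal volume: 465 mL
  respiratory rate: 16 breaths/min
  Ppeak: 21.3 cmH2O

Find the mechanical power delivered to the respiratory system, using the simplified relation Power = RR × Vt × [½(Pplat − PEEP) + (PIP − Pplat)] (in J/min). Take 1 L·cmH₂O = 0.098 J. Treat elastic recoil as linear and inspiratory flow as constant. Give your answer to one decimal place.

8.1

Per-breath work = Vt × [½(Pplat−PEEP) + (PIP−Pplat)] = 0.465 × [0.5×8.5 + 6.8] = 0.465 × 11.05 = 5.138 L·cmH2O.
Power = 16 × 5.138 = 82.208 L·cmH2O/min.
× 0.098 J/(L·cmH2O) → 8.056 J/min.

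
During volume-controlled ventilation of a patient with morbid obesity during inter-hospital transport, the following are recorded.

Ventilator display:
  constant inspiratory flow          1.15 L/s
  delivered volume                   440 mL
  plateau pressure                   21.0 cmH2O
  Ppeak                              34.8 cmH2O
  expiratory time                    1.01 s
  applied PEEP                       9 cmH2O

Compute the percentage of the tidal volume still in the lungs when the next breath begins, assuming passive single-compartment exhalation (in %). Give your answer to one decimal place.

R = (PIP − Pplat)/V̇ = (34.8 − 21.0) / 1.15 = 13.8/1.15 = 12.0 cmH2O·s/L.
C = Vt/(Pplat − PEEP) = 440.0 / (21.0 − 9) = 440.0/12.0 = 36.667 mL/cmH2O.
τ = R × C = 12.0 × 0.03667 L/cmH2O = 0.44 s.
Fraction remaining at end-expiration = e^(−Te/τ) = e^(−1.01/0.44) = 0.1007 → 10.07%.

10.1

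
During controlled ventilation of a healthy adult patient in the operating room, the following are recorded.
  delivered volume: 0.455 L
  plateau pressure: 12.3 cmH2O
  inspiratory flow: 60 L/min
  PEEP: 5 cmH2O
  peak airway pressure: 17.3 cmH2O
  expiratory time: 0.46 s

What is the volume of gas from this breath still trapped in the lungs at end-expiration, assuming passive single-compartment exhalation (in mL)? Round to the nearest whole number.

Flow: 60 L/min ÷ 60 = 1 L/s.
R = (PIP − Pplat)/V̇ = (17.3 − 12.3) / 1 = 5.0/1 = 5.0 cmH2O·s/L.
C = Vt/(Pplat − PEEP) = 455.0 / (12.3 − 5) = 455.0/7.3 = 62.329 mL/cmH2O.
τ = R × C = 5.0 × 0.06233 L/cmH2O = 0.3117 s.
Fraction remaining = e^(−Te/τ) = e^(−0.46/0.3117) = 0.2286.
Trapped volume = 455.0 × 0.2286 = 104.01 mL.

104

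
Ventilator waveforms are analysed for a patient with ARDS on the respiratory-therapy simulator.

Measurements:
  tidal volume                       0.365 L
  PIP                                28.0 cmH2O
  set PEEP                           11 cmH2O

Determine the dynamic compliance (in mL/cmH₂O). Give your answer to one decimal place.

Dynamic compliance = Vt / (PIP − PEEP) = 365 / (28.0 − 11) = 365 / 17.0 = 21.471 mL/cmH2O.

21.5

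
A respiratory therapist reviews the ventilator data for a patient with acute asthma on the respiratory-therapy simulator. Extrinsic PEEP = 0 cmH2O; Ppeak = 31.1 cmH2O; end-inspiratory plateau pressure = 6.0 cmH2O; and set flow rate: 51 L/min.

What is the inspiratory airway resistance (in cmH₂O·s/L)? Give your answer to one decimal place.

Flow: 51 L/min ÷ 60 = 0.85 L/s.
Raw = (PIP − Pplat) / flow = (31.1 − 6.0) / 0.85 = 25.1 / 0.85 = 29.529 cmH2O·s/L.

29.5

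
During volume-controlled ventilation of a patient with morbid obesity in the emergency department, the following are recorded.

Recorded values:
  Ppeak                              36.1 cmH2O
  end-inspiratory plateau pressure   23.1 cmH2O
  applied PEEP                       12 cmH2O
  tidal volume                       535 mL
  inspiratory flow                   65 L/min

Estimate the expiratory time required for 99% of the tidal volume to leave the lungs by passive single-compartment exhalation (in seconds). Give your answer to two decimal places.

2.66

Flow: 65 L/min ÷ 60 = 1.0833 L/s.
R = (PIP − Pplat)/V̇ = (36.1 − 23.1) / 1.0833 = 13.0/1.0833 = 12.0 cmH2O·s/L.
C = Vt/(Pplat − PEEP) = 535.0 / (23.1 − 12) = 535.0/11.1 = 48.198 mL/cmH2O.
τ = R × C = 12.0 × 0.0482 L/cmH2O = 0.5784 s.
t = −τ·ln(1 − 0.99) = −0.5784·ln(0.01) = 2.664 s.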